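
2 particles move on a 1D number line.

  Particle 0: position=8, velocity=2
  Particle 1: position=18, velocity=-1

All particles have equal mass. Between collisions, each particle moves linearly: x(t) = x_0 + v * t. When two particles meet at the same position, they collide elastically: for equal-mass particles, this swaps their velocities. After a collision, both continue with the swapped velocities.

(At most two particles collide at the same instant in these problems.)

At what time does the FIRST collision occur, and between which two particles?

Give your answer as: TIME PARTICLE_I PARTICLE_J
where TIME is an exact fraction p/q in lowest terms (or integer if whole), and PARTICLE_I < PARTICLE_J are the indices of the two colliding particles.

Answer: 10/3 0 1

Derivation:
Pair (0,1): pos 8,18 vel 2,-1 -> gap=10, closing at 3/unit, collide at t=10/3
Earliest collision: t=10/3 between 0 and 1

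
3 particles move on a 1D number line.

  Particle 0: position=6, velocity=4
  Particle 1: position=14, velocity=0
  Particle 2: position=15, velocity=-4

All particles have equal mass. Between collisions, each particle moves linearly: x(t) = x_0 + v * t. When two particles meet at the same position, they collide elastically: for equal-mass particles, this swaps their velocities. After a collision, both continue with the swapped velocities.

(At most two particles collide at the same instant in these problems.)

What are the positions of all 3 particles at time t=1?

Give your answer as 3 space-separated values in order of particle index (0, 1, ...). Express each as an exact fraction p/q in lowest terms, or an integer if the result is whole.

Collision at t=1/4: particles 1 and 2 swap velocities; positions: p0=7 p1=14 p2=14; velocities now: v0=4 v1=-4 v2=0
Advance to t=1 (no further collisions before then); velocities: v0=4 v1=-4 v2=0; positions = 10 11 14

Answer: 10 11 14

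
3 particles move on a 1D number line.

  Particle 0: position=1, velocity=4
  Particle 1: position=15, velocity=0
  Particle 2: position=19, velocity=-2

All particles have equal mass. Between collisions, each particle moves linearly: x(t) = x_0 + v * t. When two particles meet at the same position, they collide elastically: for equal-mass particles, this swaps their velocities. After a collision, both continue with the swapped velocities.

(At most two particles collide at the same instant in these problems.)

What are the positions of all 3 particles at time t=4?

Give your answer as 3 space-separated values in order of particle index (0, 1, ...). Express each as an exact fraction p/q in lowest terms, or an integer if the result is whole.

Answer: 11 15 17

Derivation:
Collision at t=2: particles 1 and 2 swap velocities; positions: p0=9 p1=15 p2=15; velocities now: v0=4 v1=-2 v2=0
Collision at t=3: particles 0 and 1 swap velocities; positions: p0=13 p1=13 p2=15; velocities now: v0=-2 v1=4 v2=0
Collision at t=7/2: particles 1 and 2 swap velocities; positions: p0=12 p1=15 p2=15; velocities now: v0=-2 v1=0 v2=4
Advance to t=4 (no further collisions before then); velocities: v0=-2 v1=0 v2=4; positions = 11 15 17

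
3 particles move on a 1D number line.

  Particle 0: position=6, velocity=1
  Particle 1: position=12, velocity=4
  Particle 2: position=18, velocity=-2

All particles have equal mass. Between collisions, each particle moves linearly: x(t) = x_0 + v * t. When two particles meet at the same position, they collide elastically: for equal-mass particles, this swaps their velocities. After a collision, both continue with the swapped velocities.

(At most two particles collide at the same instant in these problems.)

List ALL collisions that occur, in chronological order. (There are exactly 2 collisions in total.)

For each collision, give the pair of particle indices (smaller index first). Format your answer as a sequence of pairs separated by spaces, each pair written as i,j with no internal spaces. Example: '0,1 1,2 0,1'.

Answer: 1,2 0,1

Derivation:
Collision at t=1: particles 1 and 2 swap velocities; positions: p0=7 p1=16 p2=16; velocities now: v0=1 v1=-2 v2=4
Collision at t=4: particles 0 and 1 swap velocities; positions: p0=10 p1=10 p2=28; velocities now: v0=-2 v1=1 v2=4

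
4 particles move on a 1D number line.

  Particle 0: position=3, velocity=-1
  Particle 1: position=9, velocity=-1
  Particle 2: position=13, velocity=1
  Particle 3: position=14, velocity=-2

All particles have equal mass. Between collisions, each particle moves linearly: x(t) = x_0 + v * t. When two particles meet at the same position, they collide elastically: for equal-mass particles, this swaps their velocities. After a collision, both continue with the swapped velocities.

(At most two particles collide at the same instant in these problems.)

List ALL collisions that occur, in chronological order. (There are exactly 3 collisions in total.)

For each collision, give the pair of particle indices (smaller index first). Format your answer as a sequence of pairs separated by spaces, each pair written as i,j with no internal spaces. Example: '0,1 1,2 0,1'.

Answer: 2,3 1,2 0,1

Derivation:
Collision at t=1/3: particles 2 and 3 swap velocities; positions: p0=8/3 p1=26/3 p2=40/3 p3=40/3; velocities now: v0=-1 v1=-1 v2=-2 v3=1
Collision at t=5: particles 1 and 2 swap velocities; positions: p0=-2 p1=4 p2=4 p3=18; velocities now: v0=-1 v1=-2 v2=-1 v3=1
Collision at t=11: particles 0 and 1 swap velocities; positions: p0=-8 p1=-8 p2=-2 p3=24; velocities now: v0=-2 v1=-1 v2=-1 v3=1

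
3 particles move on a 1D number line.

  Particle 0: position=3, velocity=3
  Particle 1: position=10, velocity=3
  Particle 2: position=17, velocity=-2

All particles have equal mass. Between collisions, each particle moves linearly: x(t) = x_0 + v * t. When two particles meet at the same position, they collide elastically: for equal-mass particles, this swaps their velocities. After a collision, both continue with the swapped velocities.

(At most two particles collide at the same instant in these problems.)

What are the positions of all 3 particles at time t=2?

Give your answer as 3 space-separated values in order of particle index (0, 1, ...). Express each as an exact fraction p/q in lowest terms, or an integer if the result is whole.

Answer: 9 13 16

Derivation:
Collision at t=7/5: particles 1 and 2 swap velocities; positions: p0=36/5 p1=71/5 p2=71/5; velocities now: v0=3 v1=-2 v2=3
Advance to t=2 (no further collisions before then); velocities: v0=3 v1=-2 v2=3; positions = 9 13 16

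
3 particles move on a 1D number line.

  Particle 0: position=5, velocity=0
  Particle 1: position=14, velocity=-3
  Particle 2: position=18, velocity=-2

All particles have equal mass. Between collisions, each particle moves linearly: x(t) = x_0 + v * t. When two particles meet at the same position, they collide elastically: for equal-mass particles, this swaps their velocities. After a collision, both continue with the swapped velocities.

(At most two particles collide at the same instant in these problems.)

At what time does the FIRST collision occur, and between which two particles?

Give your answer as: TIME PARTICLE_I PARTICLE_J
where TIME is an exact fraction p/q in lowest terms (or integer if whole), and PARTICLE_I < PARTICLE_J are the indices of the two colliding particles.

Answer: 3 0 1

Derivation:
Pair (0,1): pos 5,14 vel 0,-3 -> gap=9, closing at 3/unit, collide at t=3
Pair (1,2): pos 14,18 vel -3,-2 -> not approaching (rel speed -1 <= 0)
Earliest collision: t=3 between 0 and 1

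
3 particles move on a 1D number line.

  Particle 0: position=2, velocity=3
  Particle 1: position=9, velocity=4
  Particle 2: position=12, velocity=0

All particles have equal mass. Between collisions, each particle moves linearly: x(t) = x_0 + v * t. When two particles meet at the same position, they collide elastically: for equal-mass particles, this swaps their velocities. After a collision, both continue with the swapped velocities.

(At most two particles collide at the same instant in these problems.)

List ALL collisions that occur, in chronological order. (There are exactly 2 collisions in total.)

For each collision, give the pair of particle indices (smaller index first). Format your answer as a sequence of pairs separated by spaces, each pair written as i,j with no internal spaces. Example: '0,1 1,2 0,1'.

Answer: 1,2 0,1

Derivation:
Collision at t=3/4: particles 1 and 2 swap velocities; positions: p0=17/4 p1=12 p2=12; velocities now: v0=3 v1=0 v2=4
Collision at t=10/3: particles 0 and 1 swap velocities; positions: p0=12 p1=12 p2=67/3; velocities now: v0=0 v1=3 v2=4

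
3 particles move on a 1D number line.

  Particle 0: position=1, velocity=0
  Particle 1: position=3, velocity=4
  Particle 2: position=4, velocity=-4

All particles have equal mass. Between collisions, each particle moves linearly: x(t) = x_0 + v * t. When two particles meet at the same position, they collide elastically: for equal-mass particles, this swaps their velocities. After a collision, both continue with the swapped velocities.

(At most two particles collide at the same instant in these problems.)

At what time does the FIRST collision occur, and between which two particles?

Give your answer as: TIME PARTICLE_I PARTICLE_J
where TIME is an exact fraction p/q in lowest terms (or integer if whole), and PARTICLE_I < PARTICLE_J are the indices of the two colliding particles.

Answer: 1/8 1 2

Derivation:
Pair (0,1): pos 1,3 vel 0,4 -> not approaching (rel speed -4 <= 0)
Pair (1,2): pos 3,4 vel 4,-4 -> gap=1, closing at 8/unit, collide at t=1/8
Earliest collision: t=1/8 between 1 and 2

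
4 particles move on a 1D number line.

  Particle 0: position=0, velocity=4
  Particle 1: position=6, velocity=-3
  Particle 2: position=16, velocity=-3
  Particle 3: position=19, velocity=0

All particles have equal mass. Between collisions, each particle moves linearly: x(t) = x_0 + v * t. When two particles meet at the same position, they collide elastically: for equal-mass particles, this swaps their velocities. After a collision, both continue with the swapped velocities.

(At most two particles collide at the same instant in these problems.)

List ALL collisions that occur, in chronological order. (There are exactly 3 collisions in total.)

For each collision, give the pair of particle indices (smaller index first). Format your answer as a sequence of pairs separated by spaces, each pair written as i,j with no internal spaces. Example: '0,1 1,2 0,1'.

Answer: 0,1 1,2 2,3

Derivation:
Collision at t=6/7: particles 0 and 1 swap velocities; positions: p0=24/7 p1=24/7 p2=94/7 p3=19; velocities now: v0=-3 v1=4 v2=-3 v3=0
Collision at t=16/7: particles 1 and 2 swap velocities; positions: p0=-6/7 p1=64/7 p2=64/7 p3=19; velocities now: v0=-3 v1=-3 v2=4 v3=0
Collision at t=19/4: particles 2 and 3 swap velocities; positions: p0=-33/4 p1=7/4 p2=19 p3=19; velocities now: v0=-3 v1=-3 v2=0 v3=4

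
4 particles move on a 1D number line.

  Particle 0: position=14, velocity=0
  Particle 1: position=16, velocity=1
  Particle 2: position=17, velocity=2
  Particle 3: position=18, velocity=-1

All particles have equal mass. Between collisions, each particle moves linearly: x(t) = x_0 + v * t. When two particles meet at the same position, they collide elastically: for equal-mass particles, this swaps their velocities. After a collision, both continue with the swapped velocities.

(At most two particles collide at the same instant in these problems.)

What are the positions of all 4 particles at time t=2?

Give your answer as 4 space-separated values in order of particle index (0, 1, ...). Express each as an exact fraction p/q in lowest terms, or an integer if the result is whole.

Collision at t=1/3: particles 2 and 3 swap velocities; positions: p0=14 p1=49/3 p2=53/3 p3=53/3; velocities now: v0=0 v1=1 v2=-1 v3=2
Collision at t=1: particles 1 and 2 swap velocities; positions: p0=14 p1=17 p2=17 p3=19; velocities now: v0=0 v1=-1 v2=1 v3=2
Advance to t=2 (no further collisions before then); velocities: v0=0 v1=-1 v2=1 v3=2; positions = 14 16 18 21

Answer: 14 16 18 21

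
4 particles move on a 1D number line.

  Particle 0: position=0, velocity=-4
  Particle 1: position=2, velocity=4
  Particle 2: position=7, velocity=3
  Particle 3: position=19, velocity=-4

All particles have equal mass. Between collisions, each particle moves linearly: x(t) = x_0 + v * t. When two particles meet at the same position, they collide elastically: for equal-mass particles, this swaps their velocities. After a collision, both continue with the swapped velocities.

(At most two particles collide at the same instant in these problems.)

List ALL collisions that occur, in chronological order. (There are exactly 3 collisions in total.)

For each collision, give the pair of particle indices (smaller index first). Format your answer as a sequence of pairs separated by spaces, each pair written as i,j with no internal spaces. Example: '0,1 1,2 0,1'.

Answer: 2,3 1,2 2,3

Derivation:
Collision at t=12/7: particles 2 and 3 swap velocities; positions: p0=-48/7 p1=62/7 p2=85/7 p3=85/7; velocities now: v0=-4 v1=4 v2=-4 v3=3
Collision at t=17/8: particles 1 and 2 swap velocities; positions: p0=-17/2 p1=21/2 p2=21/2 p3=107/8; velocities now: v0=-4 v1=-4 v2=4 v3=3
Collision at t=5: particles 2 and 3 swap velocities; positions: p0=-20 p1=-1 p2=22 p3=22; velocities now: v0=-4 v1=-4 v2=3 v3=4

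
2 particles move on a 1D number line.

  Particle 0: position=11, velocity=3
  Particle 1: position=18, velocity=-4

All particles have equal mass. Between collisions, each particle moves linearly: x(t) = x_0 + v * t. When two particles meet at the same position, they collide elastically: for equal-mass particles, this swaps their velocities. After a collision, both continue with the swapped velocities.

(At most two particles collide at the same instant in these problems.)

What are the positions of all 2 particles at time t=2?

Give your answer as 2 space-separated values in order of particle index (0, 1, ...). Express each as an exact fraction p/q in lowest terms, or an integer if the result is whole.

Collision at t=1: particles 0 and 1 swap velocities; positions: p0=14 p1=14; velocities now: v0=-4 v1=3
Advance to t=2 (no further collisions before then); velocities: v0=-4 v1=3; positions = 10 17

Answer: 10 17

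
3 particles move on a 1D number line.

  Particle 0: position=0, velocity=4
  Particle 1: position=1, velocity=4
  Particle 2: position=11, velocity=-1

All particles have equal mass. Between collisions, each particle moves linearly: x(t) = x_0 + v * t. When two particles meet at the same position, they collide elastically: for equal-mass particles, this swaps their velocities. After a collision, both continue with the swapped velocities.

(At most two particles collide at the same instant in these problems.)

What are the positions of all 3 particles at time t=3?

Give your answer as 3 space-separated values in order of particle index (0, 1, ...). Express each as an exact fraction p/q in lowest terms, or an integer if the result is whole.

Collision at t=2: particles 1 and 2 swap velocities; positions: p0=8 p1=9 p2=9; velocities now: v0=4 v1=-1 v2=4
Collision at t=11/5: particles 0 and 1 swap velocities; positions: p0=44/5 p1=44/5 p2=49/5; velocities now: v0=-1 v1=4 v2=4
Advance to t=3 (no further collisions before then); velocities: v0=-1 v1=4 v2=4; positions = 8 12 13

Answer: 8 12 13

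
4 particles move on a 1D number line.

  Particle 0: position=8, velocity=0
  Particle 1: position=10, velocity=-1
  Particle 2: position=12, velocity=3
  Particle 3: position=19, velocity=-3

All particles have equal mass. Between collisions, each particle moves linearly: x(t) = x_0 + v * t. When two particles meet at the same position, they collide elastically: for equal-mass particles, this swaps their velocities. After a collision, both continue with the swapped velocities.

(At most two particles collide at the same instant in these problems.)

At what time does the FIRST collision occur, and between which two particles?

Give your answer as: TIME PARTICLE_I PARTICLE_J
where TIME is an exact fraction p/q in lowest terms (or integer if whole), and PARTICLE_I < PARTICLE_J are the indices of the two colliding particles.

Pair (0,1): pos 8,10 vel 0,-1 -> gap=2, closing at 1/unit, collide at t=2
Pair (1,2): pos 10,12 vel -1,3 -> not approaching (rel speed -4 <= 0)
Pair (2,3): pos 12,19 vel 3,-3 -> gap=7, closing at 6/unit, collide at t=7/6
Earliest collision: t=7/6 between 2 and 3

Answer: 7/6 2 3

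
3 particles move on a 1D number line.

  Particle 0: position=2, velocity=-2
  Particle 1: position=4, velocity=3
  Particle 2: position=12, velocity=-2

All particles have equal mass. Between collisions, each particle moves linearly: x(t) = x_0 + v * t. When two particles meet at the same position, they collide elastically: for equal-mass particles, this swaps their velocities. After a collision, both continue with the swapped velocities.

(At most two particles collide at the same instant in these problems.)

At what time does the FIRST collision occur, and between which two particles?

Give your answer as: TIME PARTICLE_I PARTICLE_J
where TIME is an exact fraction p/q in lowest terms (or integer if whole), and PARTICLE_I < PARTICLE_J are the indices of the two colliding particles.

Answer: 8/5 1 2

Derivation:
Pair (0,1): pos 2,4 vel -2,3 -> not approaching (rel speed -5 <= 0)
Pair (1,2): pos 4,12 vel 3,-2 -> gap=8, closing at 5/unit, collide at t=8/5
Earliest collision: t=8/5 between 1 and 2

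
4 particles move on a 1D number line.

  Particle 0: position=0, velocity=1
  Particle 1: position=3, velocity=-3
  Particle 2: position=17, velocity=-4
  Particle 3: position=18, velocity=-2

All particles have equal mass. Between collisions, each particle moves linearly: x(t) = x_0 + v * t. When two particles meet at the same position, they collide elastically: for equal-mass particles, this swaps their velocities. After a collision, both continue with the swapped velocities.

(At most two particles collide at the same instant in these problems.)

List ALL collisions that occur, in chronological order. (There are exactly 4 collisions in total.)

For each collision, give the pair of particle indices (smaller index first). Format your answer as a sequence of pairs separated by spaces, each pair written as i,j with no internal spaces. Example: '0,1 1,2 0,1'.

Collision at t=3/4: particles 0 and 1 swap velocities; positions: p0=3/4 p1=3/4 p2=14 p3=33/2; velocities now: v0=-3 v1=1 v2=-4 v3=-2
Collision at t=17/5: particles 1 and 2 swap velocities; positions: p0=-36/5 p1=17/5 p2=17/5 p3=56/5; velocities now: v0=-3 v1=-4 v2=1 v3=-2
Collision at t=6: particles 2 and 3 swap velocities; positions: p0=-15 p1=-7 p2=6 p3=6; velocities now: v0=-3 v1=-4 v2=-2 v3=1
Collision at t=14: particles 0 and 1 swap velocities; positions: p0=-39 p1=-39 p2=-10 p3=14; velocities now: v0=-4 v1=-3 v2=-2 v3=1

Answer: 0,1 1,2 2,3 0,1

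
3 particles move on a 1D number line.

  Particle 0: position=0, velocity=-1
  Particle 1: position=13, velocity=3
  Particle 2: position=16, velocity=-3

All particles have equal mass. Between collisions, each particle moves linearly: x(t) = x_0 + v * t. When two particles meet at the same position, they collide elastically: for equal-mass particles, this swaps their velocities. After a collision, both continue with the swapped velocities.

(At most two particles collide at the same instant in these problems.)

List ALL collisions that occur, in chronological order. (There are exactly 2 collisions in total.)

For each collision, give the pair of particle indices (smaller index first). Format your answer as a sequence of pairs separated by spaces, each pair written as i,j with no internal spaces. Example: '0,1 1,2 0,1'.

Collision at t=1/2: particles 1 and 2 swap velocities; positions: p0=-1/2 p1=29/2 p2=29/2; velocities now: v0=-1 v1=-3 v2=3
Collision at t=8: particles 0 and 1 swap velocities; positions: p0=-8 p1=-8 p2=37; velocities now: v0=-3 v1=-1 v2=3

Answer: 1,2 0,1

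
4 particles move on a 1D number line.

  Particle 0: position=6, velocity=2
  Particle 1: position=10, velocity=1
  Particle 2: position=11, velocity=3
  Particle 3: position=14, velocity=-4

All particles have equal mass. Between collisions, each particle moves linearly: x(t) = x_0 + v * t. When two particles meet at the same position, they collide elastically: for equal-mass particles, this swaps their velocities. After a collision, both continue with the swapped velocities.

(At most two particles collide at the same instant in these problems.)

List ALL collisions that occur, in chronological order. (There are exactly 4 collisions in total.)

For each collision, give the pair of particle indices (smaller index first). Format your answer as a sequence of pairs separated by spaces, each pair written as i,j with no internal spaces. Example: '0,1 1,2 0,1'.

Answer: 2,3 1,2 0,1 1,2

Derivation:
Collision at t=3/7: particles 2 and 3 swap velocities; positions: p0=48/7 p1=73/7 p2=86/7 p3=86/7; velocities now: v0=2 v1=1 v2=-4 v3=3
Collision at t=4/5: particles 1 and 2 swap velocities; positions: p0=38/5 p1=54/5 p2=54/5 p3=67/5; velocities now: v0=2 v1=-4 v2=1 v3=3
Collision at t=4/3: particles 0 and 1 swap velocities; positions: p0=26/3 p1=26/3 p2=34/3 p3=15; velocities now: v0=-4 v1=2 v2=1 v3=3
Collision at t=4: particles 1 and 2 swap velocities; positions: p0=-2 p1=14 p2=14 p3=23; velocities now: v0=-4 v1=1 v2=2 v3=3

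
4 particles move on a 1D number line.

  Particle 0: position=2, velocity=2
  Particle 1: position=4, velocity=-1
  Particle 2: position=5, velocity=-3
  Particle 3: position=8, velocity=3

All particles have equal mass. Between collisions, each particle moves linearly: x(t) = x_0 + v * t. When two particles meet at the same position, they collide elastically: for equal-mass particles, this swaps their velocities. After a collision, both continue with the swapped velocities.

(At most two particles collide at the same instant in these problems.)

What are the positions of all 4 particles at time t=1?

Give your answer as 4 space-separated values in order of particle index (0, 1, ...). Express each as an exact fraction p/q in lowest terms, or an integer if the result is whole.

Answer: 2 3 4 11

Derivation:
Collision at t=1/2: particles 1 and 2 swap velocities; positions: p0=3 p1=7/2 p2=7/2 p3=19/2; velocities now: v0=2 v1=-3 v2=-1 v3=3
Collision at t=3/5: particles 0 and 1 swap velocities; positions: p0=16/5 p1=16/5 p2=17/5 p3=49/5; velocities now: v0=-3 v1=2 v2=-1 v3=3
Collision at t=2/3: particles 1 and 2 swap velocities; positions: p0=3 p1=10/3 p2=10/3 p3=10; velocities now: v0=-3 v1=-1 v2=2 v3=3
Advance to t=1 (no further collisions before then); velocities: v0=-3 v1=-1 v2=2 v3=3; positions = 2 3 4 11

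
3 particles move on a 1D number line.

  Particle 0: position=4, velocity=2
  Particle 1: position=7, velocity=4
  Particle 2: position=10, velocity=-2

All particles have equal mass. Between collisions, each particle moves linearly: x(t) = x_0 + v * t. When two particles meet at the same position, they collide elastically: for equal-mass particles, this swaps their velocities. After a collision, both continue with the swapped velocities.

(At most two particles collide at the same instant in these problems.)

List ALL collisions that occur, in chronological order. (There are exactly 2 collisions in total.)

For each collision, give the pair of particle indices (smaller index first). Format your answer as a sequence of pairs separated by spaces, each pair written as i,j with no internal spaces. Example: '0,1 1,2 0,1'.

Answer: 1,2 0,1

Derivation:
Collision at t=1/2: particles 1 and 2 swap velocities; positions: p0=5 p1=9 p2=9; velocities now: v0=2 v1=-2 v2=4
Collision at t=3/2: particles 0 and 1 swap velocities; positions: p0=7 p1=7 p2=13; velocities now: v0=-2 v1=2 v2=4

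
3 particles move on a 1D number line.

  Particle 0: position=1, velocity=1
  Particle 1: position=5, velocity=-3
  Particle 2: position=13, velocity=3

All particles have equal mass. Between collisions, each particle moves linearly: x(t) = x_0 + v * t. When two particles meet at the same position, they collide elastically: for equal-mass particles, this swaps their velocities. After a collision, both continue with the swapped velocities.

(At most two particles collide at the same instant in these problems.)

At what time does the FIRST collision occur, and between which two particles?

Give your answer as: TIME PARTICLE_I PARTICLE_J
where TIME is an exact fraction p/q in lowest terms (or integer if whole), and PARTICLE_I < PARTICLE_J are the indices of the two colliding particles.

Pair (0,1): pos 1,5 vel 1,-3 -> gap=4, closing at 4/unit, collide at t=1
Pair (1,2): pos 5,13 vel -3,3 -> not approaching (rel speed -6 <= 0)
Earliest collision: t=1 between 0 and 1

Answer: 1 0 1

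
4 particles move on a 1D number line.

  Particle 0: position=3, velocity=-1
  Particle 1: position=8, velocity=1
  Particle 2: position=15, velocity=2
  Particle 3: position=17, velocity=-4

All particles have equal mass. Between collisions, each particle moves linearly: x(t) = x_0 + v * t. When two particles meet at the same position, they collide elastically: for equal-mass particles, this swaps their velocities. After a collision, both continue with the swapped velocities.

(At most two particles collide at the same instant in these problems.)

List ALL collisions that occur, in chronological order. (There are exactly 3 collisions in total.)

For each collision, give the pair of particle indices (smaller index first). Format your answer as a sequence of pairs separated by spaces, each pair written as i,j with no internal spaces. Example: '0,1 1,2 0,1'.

Collision at t=1/3: particles 2 and 3 swap velocities; positions: p0=8/3 p1=25/3 p2=47/3 p3=47/3; velocities now: v0=-1 v1=1 v2=-4 v3=2
Collision at t=9/5: particles 1 and 2 swap velocities; positions: p0=6/5 p1=49/5 p2=49/5 p3=93/5; velocities now: v0=-1 v1=-4 v2=1 v3=2
Collision at t=14/3: particles 0 and 1 swap velocities; positions: p0=-5/3 p1=-5/3 p2=38/3 p3=73/3; velocities now: v0=-4 v1=-1 v2=1 v3=2

Answer: 2,3 1,2 0,1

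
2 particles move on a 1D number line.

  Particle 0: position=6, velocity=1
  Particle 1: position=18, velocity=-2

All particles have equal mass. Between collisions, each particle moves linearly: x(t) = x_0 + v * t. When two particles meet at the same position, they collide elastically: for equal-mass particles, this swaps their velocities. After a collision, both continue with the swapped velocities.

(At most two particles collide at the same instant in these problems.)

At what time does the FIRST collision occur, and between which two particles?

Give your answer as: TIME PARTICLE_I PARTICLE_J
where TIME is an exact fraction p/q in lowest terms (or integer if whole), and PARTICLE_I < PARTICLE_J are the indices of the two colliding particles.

Answer: 4 0 1

Derivation:
Pair (0,1): pos 6,18 vel 1,-2 -> gap=12, closing at 3/unit, collide at t=4
Earliest collision: t=4 between 0 and 1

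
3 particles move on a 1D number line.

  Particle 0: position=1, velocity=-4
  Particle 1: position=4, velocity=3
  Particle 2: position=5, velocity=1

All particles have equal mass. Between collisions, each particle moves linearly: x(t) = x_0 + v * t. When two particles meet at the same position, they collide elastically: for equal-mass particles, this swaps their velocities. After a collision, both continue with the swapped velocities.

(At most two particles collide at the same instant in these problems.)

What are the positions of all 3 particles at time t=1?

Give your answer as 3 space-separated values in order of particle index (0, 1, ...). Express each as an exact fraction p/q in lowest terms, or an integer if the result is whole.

Collision at t=1/2: particles 1 and 2 swap velocities; positions: p0=-1 p1=11/2 p2=11/2; velocities now: v0=-4 v1=1 v2=3
Advance to t=1 (no further collisions before then); velocities: v0=-4 v1=1 v2=3; positions = -3 6 7

Answer: -3 6 7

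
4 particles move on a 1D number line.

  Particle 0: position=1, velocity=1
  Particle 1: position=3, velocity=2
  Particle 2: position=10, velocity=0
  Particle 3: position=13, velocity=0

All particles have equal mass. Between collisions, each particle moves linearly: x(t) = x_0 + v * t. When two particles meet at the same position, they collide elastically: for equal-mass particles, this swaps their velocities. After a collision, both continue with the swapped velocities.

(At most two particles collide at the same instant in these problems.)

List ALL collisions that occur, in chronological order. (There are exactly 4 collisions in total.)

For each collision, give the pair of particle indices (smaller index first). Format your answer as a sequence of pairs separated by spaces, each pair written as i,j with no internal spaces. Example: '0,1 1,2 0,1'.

Answer: 1,2 2,3 0,1 1,2

Derivation:
Collision at t=7/2: particles 1 and 2 swap velocities; positions: p0=9/2 p1=10 p2=10 p3=13; velocities now: v0=1 v1=0 v2=2 v3=0
Collision at t=5: particles 2 and 3 swap velocities; positions: p0=6 p1=10 p2=13 p3=13; velocities now: v0=1 v1=0 v2=0 v3=2
Collision at t=9: particles 0 and 1 swap velocities; positions: p0=10 p1=10 p2=13 p3=21; velocities now: v0=0 v1=1 v2=0 v3=2
Collision at t=12: particles 1 and 2 swap velocities; positions: p0=10 p1=13 p2=13 p3=27; velocities now: v0=0 v1=0 v2=1 v3=2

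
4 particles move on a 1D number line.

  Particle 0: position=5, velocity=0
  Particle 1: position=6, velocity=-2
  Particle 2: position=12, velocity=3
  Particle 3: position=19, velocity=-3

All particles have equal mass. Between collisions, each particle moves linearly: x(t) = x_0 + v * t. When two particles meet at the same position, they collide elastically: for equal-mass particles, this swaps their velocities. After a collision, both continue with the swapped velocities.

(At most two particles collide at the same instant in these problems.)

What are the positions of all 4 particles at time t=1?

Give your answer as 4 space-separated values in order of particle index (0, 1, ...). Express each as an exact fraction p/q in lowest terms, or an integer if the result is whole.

Answer: 4 5 15 16

Derivation:
Collision at t=1/2: particles 0 and 1 swap velocities; positions: p0=5 p1=5 p2=27/2 p3=35/2; velocities now: v0=-2 v1=0 v2=3 v3=-3
Advance to t=1 (no further collisions before then); velocities: v0=-2 v1=0 v2=3 v3=-3; positions = 4 5 15 16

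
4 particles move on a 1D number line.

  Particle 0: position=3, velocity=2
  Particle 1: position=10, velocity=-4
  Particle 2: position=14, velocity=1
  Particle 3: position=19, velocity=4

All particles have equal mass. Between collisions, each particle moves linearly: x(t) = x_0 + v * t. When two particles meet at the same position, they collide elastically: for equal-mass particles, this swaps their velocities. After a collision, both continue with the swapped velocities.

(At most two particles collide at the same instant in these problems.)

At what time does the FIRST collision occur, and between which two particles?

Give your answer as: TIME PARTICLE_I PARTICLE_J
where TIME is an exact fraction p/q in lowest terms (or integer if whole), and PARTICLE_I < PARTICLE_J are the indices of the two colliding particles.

Answer: 7/6 0 1

Derivation:
Pair (0,1): pos 3,10 vel 2,-4 -> gap=7, closing at 6/unit, collide at t=7/6
Pair (1,2): pos 10,14 vel -4,1 -> not approaching (rel speed -5 <= 0)
Pair (2,3): pos 14,19 vel 1,4 -> not approaching (rel speed -3 <= 0)
Earliest collision: t=7/6 between 0 and 1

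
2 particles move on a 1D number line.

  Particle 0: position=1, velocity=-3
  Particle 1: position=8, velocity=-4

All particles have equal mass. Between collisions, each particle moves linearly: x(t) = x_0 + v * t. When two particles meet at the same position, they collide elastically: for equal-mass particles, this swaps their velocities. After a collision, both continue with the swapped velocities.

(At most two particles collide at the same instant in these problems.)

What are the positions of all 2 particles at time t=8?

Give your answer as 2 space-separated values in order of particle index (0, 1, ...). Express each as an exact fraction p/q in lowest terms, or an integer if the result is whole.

Collision at t=7: particles 0 and 1 swap velocities; positions: p0=-20 p1=-20; velocities now: v0=-4 v1=-3
Advance to t=8 (no further collisions before then); velocities: v0=-4 v1=-3; positions = -24 -23

Answer: -24 -23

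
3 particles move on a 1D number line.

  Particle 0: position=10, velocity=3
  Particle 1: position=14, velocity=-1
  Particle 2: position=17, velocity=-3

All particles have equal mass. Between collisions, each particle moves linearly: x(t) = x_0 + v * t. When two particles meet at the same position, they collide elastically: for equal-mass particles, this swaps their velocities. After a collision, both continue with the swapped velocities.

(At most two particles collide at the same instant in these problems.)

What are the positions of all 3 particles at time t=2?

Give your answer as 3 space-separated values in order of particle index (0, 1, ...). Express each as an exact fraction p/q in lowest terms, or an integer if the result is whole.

Answer: 11 12 16

Derivation:
Collision at t=1: particles 0 and 1 swap velocities; positions: p0=13 p1=13 p2=14; velocities now: v0=-1 v1=3 v2=-3
Collision at t=7/6: particles 1 and 2 swap velocities; positions: p0=77/6 p1=27/2 p2=27/2; velocities now: v0=-1 v1=-3 v2=3
Collision at t=3/2: particles 0 and 1 swap velocities; positions: p0=25/2 p1=25/2 p2=29/2; velocities now: v0=-3 v1=-1 v2=3
Advance to t=2 (no further collisions before then); velocities: v0=-3 v1=-1 v2=3; positions = 11 12 16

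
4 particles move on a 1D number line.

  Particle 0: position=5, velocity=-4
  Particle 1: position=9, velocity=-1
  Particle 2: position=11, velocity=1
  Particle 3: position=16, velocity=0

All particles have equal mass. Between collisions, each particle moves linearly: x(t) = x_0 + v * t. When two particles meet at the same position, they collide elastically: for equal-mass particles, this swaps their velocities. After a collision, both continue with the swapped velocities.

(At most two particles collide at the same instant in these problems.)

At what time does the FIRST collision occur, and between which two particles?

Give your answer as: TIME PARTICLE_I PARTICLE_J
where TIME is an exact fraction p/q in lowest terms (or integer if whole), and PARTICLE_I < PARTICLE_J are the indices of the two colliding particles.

Answer: 5 2 3

Derivation:
Pair (0,1): pos 5,9 vel -4,-1 -> not approaching (rel speed -3 <= 0)
Pair (1,2): pos 9,11 vel -1,1 -> not approaching (rel speed -2 <= 0)
Pair (2,3): pos 11,16 vel 1,0 -> gap=5, closing at 1/unit, collide at t=5
Earliest collision: t=5 between 2 and 3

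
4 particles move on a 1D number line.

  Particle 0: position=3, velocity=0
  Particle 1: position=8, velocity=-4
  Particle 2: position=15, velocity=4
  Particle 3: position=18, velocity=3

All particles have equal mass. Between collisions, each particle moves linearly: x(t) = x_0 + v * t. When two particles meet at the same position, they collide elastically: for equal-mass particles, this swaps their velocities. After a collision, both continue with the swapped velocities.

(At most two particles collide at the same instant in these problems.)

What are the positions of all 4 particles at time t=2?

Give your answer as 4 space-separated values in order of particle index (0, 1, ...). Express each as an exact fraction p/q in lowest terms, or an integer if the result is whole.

Collision at t=5/4: particles 0 and 1 swap velocities; positions: p0=3 p1=3 p2=20 p3=87/4; velocities now: v0=-4 v1=0 v2=4 v3=3
Advance to t=2 (no further collisions before then); velocities: v0=-4 v1=0 v2=4 v3=3; positions = 0 3 23 24

Answer: 0 3 23 24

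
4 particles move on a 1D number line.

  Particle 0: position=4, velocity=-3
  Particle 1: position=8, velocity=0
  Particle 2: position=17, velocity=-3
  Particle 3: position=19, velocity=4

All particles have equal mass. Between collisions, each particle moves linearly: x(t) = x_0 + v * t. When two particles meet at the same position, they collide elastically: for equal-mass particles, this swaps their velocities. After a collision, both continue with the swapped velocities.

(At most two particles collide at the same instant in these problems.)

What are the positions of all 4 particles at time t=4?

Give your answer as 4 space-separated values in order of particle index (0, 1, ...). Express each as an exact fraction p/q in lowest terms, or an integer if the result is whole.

Answer: -8 5 8 35

Derivation:
Collision at t=3: particles 1 and 2 swap velocities; positions: p0=-5 p1=8 p2=8 p3=31; velocities now: v0=-3 v1=-3 v2=0 v3=4
Advance to t=4 (no further collisions before then); velocities: v0=-3 v1=-3 v2=0 v3=4; positions = -8 5 8 35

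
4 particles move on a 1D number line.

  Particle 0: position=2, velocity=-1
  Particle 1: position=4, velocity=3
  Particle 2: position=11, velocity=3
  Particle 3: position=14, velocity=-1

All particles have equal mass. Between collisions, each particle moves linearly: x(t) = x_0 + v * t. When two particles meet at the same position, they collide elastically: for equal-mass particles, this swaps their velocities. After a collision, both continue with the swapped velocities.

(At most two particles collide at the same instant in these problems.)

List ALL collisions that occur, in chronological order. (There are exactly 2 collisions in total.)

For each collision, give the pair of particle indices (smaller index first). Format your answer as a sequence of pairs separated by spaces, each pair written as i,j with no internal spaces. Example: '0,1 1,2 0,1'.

Collision at t=3/4: particles 2 and 3 swap velocities; positions: p0=5/4 p1=25/4 p2=53/4 p3=53/4; velocities now: v0=-1 v1=3 v2=-1 v3=3
Collision at t=5/2: particles 1 and 2 swap velocities; positions: p0=-1/2 p1=23/2 p2=23/2 p3=37/2; velocities now: v0=-1 v1=-1 v2=3 v3=3

Answer: 2,3 1,2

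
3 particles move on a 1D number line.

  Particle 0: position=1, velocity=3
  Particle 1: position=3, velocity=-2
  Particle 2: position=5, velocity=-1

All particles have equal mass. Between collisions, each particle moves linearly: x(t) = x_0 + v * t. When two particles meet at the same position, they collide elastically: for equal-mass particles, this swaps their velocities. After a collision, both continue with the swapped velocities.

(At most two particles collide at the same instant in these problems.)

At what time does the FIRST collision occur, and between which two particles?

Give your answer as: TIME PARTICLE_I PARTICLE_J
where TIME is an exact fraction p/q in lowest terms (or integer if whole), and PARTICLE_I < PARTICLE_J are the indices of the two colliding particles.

Pair (0,1): pos 1,3 vel 3,-2 -> gap=2, closing at 5/unit, collide at t=2/5
Pair (1,2): pos 3,5 vel -2,-1 -> not approaching (rel speed -1 <= 0)
Earliest collision: t=2/5 between 0 and 1

Answer: 2/5 0 1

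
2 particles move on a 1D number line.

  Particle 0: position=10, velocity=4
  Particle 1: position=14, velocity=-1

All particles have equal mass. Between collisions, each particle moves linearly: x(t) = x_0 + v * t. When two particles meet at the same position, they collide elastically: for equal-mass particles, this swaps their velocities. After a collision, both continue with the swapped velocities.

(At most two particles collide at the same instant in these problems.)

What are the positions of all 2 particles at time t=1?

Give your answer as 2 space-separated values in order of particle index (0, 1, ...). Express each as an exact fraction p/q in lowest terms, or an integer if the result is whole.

Collision at t=4/5: particles 0 and 1 swap velocities; positions: p0=66/5 p1=66/5; velocities now: v0=-1 v1=4
Advance to t=1 (no further collisions before then); velocities: v0=-1 v1=4; positions = 13 14

Answer: 13 14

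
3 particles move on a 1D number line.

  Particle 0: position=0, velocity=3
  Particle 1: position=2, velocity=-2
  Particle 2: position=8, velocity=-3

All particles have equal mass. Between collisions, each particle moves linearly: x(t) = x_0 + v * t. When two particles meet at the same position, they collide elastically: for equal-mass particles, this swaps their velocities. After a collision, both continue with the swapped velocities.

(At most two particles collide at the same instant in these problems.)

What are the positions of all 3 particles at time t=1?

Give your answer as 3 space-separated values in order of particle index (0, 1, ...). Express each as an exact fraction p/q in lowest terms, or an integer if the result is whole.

Collision at t=2/5: particles 0 and 1 swap velocities; positions: p0=6/5 p1=6/5 p2=34/5; velocities now: v0=-2 v1=3 v2=-3
Advance to t=1 (no further collisions before then); velocities: v0=-2 v1=3 v2=-3; positions = 0 3 5

Answer: 0 3 5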